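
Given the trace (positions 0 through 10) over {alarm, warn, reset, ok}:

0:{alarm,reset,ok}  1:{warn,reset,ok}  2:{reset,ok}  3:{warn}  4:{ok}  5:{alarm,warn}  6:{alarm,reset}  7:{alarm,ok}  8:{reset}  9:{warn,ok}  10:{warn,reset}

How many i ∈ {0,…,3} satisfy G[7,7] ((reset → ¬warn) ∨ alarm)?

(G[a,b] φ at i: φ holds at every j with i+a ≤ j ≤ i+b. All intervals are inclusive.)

3

Evaluate at each i in [0,3]:
  i=0: ✓ (all of [7,7])
  i=1: ✓ (all of [8,8])
  i=2: ✓ (all of [9,9])
  i=3: ✗ (fails at j=10)
Positions where it holds: {0, 1, 2} → 3.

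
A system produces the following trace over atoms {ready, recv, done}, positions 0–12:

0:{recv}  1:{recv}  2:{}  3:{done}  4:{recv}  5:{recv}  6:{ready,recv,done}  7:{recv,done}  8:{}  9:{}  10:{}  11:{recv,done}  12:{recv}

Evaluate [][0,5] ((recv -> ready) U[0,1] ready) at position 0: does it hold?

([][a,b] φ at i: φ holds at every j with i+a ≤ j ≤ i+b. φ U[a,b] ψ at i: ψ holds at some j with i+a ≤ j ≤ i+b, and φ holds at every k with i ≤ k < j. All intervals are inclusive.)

Check ((recv -> ready) U[0,1] ready) at every j in [0,5]:
  j=0: fails
  j=1: fails
  j=2: fails
  j=3: fails
  j=4: fails
  j=5: fails
Fails at j=0 → formula fails.

Does not hold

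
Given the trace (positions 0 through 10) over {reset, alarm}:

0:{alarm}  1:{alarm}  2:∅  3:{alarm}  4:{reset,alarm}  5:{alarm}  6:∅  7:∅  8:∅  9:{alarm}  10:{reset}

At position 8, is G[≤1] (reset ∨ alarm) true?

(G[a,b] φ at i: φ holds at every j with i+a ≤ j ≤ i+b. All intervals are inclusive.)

Does not hold

Check (reset ∨ alarm) at every j in [8,9]:
  j=8: false
  j=9: true
Fails at j=8 → formula fails.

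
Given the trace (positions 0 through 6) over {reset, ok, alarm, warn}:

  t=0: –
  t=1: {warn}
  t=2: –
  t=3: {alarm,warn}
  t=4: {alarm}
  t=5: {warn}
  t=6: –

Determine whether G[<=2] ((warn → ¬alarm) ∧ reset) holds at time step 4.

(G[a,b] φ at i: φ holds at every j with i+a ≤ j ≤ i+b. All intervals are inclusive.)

Check ((warn → ¬alarm) ∧ reset) at every j in [4,6]:
  j=4: false
  j=5: false
  j=6: false
Fails at j=4 → formula fails.

No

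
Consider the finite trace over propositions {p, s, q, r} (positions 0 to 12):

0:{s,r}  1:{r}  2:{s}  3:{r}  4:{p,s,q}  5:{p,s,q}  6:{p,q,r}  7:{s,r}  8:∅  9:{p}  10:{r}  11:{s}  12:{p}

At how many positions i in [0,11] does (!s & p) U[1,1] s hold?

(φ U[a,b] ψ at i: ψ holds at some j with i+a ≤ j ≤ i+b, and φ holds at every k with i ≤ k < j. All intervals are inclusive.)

Evaluate at each i in [0,11]:
  i=0: ✗ (no rhs in [1,1])
  i=1: ✗ (lhs fails at k=1 before rhs at j=2)
  i=2: ✗ (no rhs in [3,3])
  i=3: ✗ (lhs fails at k=3 before rhs at j=4)
  i=4: ✗ (lhs fails at k=4 before rhs at j=5)
  i=5: ✗ (no rhs in [6,6])
  i=6: ✓ (rhs at j=7; lhs holds on [6,6])
  i=7: ✗ (no rhs in [8,8])
  i=8: ✗ (no rhs in [9,9])
  i=9: ✗ (no rhs in [10,10])
  i=10: ✗ (lhs fails at k=10 before rhs at j=11)
  i=11: ✗ (no rhs in [12,12])
Positions where it holds: {6} → 1.

1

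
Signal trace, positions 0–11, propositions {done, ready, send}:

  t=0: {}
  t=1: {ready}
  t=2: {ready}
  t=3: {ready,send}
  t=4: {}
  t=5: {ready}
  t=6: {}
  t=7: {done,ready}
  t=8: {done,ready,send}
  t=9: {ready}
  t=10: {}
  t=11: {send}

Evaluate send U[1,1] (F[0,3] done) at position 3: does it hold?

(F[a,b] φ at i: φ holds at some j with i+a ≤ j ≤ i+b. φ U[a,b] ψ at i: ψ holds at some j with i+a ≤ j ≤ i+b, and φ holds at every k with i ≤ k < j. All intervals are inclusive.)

Yes

Need some j in [4,4] with F[0,3] done, and send at every k in [3,j-1].
  j=4: F[0,3] done holds; send holds at every k in [3,3] → satisfied.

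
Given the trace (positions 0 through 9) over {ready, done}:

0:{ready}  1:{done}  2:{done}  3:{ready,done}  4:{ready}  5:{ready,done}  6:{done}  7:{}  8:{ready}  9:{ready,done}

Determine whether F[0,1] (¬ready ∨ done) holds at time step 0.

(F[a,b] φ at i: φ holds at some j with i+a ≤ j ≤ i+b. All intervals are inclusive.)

Yes

Check (¬ready ∨ done) at each j in [0,1]:
  j=0: false
  j=1: true
Found at j=1 → formula holds.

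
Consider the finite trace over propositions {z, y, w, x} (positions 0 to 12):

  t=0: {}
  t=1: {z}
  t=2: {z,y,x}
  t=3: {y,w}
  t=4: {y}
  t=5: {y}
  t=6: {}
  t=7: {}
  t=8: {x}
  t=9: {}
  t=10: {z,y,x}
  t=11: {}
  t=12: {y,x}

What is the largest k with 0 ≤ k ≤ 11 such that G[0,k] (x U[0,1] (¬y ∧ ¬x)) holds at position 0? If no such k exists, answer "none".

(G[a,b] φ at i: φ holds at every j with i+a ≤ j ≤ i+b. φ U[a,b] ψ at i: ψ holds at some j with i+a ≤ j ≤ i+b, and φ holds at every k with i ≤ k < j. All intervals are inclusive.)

(x U[0,1] (¬y ∧ ¬x)) must hold from j=0 onward; find where it first fails.
  j=0: holds
  j=1: holds
  j=2: fails
Holds on [0,1], so largest k = 1.

1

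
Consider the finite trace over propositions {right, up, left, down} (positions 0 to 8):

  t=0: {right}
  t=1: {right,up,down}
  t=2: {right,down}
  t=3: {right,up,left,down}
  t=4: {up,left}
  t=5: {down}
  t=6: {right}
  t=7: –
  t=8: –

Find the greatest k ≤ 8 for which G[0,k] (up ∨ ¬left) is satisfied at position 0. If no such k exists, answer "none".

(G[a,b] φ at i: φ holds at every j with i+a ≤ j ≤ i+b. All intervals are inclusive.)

(up ∨ ¬left) must hold from j=0 onward; find where it first fails.
  j=0: holds
  j=1: holds
  j=2: holds
  j=3: holds
  j=4: holds
  j=5: holds
  j=6: holds
  j=7: holds
  j=8: holds
Holds through j=8; largest k = 8.

8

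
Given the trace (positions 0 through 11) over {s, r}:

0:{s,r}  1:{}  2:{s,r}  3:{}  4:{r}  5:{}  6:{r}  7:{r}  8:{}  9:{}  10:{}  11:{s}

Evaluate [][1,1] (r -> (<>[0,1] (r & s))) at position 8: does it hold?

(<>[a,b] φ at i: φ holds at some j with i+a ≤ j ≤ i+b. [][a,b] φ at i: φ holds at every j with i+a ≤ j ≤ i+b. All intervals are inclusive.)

Yes

Check (r -> (<>[0,1] (r & s))) at every j in [9,9]:
  j=9: antecedent false → ✓
All positions satisfy it → formula holds.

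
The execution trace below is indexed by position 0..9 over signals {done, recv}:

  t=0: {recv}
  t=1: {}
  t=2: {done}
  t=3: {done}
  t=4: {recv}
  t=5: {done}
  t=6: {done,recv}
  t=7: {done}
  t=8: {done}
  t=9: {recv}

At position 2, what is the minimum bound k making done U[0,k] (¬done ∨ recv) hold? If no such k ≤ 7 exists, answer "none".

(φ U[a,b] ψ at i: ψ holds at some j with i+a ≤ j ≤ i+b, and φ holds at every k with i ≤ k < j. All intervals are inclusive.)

2

Need earliest j ≥ 2 with (¬done ∨ recv), and done at every k in [2,j-1].
  j=2: rhs fails.
  j=3: rhs fails.
  j=4: rhs holds; lhs holds on [2,3]. k = 2.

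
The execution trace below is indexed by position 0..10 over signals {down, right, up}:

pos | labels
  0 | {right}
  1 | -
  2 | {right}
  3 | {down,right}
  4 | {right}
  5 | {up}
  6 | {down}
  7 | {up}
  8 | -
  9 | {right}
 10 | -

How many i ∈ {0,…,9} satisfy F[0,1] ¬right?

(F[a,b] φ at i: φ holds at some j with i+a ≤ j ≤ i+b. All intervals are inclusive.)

8

Evaluate at each i in [0,9]:
  i=0: ✓ (witness j=1)
  i=1: ✓ (witness j=1)
  i=2: ✗ (none in [2,3])
  i=3: ✗ (none in [3,4])
  i=4: ✓ (witness j=5)
  i=5: ✓ (witness j=5)
  i=6: ✓ (witness j=6)
  i=7: ✓ (witness j=7)
  i=8: ✓ (witness j=8)
  i=9: ✓ (witness j=10)
Positions where it holds: {0, 1, 4, 5, 6, 7, 8, 9} → 8.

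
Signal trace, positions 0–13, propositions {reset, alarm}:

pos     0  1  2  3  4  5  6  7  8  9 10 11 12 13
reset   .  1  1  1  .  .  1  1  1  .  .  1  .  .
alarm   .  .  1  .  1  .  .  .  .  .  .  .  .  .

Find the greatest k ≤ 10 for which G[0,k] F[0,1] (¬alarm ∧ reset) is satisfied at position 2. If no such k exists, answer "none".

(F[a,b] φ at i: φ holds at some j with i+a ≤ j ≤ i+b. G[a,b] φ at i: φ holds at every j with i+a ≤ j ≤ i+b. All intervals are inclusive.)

F[0,1] (¬alarm ∧ reset) must hold from j=2 onward; find where it first fails.
  j=2: holds
  j=3: holds
  j=4: fails
Holds on [2,3], so largest k = 1.

1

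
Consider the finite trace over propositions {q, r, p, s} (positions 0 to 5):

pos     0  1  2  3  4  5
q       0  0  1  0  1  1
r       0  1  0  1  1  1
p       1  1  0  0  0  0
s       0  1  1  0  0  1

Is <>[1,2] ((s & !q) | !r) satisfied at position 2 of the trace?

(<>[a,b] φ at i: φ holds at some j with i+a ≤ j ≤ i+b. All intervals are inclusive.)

No

Check ((s & !q) | !r) at each j in [3,4]:
  j=3: false
  j=4: false
No position in the window satisfies it → formula fails.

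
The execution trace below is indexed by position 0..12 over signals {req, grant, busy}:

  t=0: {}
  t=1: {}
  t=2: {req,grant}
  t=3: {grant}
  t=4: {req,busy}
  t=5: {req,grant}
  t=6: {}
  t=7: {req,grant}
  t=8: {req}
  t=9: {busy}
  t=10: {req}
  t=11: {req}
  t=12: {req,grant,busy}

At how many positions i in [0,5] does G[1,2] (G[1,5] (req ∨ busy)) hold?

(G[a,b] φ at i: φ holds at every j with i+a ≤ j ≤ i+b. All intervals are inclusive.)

1

Evaluate at each i in [0,5]:
  i=0: ✗ (fails at j=1)
  i=1: ✗ (fails at j=2)
  i=2: ✗ (fails at j=3)
  i=3: ✗ (fails at j=4)
  i=4: ✗ (fails at j=5)
  i=5: ✓ (all of [6,7])
Positions where it holds: {5} → 1.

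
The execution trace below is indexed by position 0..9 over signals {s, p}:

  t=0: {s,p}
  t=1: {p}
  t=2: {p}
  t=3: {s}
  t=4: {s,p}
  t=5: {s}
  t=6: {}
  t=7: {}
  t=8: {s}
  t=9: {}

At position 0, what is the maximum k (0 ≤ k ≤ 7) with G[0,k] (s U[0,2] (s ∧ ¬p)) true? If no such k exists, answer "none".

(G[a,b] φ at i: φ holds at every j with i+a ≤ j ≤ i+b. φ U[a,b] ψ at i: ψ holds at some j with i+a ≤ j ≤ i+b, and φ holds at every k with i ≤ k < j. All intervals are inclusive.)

none

(s U[0,2] (s ∧ ¬p)) must hold from j=0 onward; find where it first fails.
  j=0: fails → no k works.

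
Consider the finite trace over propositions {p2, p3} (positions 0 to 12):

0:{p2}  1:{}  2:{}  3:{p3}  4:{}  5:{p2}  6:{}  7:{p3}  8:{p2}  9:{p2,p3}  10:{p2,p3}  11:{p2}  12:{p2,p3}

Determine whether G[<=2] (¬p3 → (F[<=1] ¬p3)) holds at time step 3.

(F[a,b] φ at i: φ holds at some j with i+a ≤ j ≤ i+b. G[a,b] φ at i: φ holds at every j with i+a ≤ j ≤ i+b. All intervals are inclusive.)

Check (¬p3 → (F[<=1] ¬p3)) at every j in [3,5]:
  j=3: antecedent false → ✓
  j=4: antecedent true; consequent holds (witness at 4) → ✓
  j=5: antecedent true; consequent holds (witness at 5) → ✓
All positions satisfy it → formula holds.

Yes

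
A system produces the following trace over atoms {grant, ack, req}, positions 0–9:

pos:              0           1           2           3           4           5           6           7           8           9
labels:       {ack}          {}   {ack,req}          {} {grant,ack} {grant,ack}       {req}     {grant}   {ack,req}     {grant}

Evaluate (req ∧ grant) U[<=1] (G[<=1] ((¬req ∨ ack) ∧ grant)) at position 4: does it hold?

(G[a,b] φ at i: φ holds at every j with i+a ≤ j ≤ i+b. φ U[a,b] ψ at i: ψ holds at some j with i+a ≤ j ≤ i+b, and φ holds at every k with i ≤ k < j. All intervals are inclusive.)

Need some j in [4,5] with G[<=1] ((¬req ∨ ack) ∧ grant), and (req ∧ grant) at every k in [4,j-1].
  j=4: G[<=1] ((¬req ∨ ack) ∧ grant) holds; no prefix to check → satisfied.

True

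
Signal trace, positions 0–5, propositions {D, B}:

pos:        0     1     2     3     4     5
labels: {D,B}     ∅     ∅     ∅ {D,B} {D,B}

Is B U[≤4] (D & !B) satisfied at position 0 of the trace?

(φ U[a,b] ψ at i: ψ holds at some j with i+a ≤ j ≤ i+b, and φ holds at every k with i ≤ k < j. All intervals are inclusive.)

Need some j in [0,4] with (D & !B), and B at every k in [0,j-1].
  j=0: (D & !B) false.
  j=1: (D & !B) false.
  j=2: (D & !B) false.
  j=3: (D & !B) false.
  j=4: (D & !B) false.
No j in the window works → until fails.

Does not hold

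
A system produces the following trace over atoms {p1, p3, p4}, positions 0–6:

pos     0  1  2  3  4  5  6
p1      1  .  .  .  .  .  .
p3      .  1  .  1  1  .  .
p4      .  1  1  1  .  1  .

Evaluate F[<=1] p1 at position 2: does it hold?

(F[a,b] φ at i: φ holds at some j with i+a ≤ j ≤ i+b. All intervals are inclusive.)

Does not hold

Check p1 at each j in [2,3]:
  j=2: false
  j=3: false
No position in the window satisfies it → formula fails.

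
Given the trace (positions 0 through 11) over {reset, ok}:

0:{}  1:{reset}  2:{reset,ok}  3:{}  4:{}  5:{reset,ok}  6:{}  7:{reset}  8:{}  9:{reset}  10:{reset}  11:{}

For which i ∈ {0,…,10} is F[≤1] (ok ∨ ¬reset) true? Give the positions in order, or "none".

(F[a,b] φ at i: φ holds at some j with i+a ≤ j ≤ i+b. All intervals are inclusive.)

0, 1, 2, 3, 4, 5, 6, 7, 8, 10

Evaluate at each i in [0,10]:
  i=0: ✓ (witness j=0)
  i=1: ✓ (witness j=2)
  i=2: ✓ (witness j=2)
  i=3: ✓ (witness j=3)
  i=4: ✓ (witness j=4)
  i=5: ✓ (witness j=5)
  i=6: ✓ (witness j=6)
  i=7: ✓ (witness j=8)
  i=8: ✓ (witness j=8)
  i=9: ✗ (none in [9,10])
  i=10: ✓ (witness j=11)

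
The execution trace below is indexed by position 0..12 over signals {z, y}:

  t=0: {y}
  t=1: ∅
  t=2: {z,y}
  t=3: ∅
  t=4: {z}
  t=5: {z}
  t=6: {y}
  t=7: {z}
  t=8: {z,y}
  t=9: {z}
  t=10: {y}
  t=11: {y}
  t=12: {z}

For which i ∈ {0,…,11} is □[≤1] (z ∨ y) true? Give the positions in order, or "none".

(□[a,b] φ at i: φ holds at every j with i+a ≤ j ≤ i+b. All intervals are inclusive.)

4, 5, 6, 7, 8, 9, 10, 11

Evaluate at each i in [0,11]:
  i=0: ✗ (fails at j=1)
  i=1: ✗ (fails at j=1)
  i=2: ✗ (fails at j=3)
  i=3: ✗ (fails at j=3)
  i=4: ✓ (all of [4,5])
  i=5: ✓ (all of [5,6])
  i=6: ✓ (all of [6,7])
  i=7: ✓ (all of [7,8])
  i=8: ✓ (all of [8,9])
  i=9: ✓ (all of [9,10])
  i=10: ✓ (all of [10,11])
  i=11: ✓ (all of [11,12])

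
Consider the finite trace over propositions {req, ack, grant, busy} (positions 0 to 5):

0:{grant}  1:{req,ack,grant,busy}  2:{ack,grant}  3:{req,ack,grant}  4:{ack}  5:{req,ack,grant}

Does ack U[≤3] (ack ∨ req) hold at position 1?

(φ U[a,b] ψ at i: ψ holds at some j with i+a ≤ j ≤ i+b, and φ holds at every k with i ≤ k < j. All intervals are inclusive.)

Need some j in [1,4] with (ack ∨ req), and ack at every k in [1,j-1].
  j=1: (ack ∨ req) holds; no prefix to check → satisfied.

Holds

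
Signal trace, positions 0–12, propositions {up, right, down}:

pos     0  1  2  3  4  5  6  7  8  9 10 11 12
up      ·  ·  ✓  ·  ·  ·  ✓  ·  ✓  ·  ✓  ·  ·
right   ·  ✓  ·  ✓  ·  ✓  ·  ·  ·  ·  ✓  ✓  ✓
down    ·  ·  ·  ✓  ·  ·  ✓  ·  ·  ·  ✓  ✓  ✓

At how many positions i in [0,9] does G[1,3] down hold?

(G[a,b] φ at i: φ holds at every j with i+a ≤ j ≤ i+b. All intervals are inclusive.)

1

Evaluate at each i in [0,9]:
  i=0: ✗ (fails at j=1)
  i=1: ✗ (fails at j=2)
  i=2: ✗ (fails at j=4)
  i=3: ✗ (fails at j=4)
  i=4: ✗ (fails at j=5)
  i=5: ✗ (fails at j=7)
  i=6: ✗ (fails at j=7)
  i=7: ✗ (fails at j=8)
  i=8: ✗ (fails at j=9)
  i=9: ✓ (all of [10,12])
Positions where it holds: {9} → 1.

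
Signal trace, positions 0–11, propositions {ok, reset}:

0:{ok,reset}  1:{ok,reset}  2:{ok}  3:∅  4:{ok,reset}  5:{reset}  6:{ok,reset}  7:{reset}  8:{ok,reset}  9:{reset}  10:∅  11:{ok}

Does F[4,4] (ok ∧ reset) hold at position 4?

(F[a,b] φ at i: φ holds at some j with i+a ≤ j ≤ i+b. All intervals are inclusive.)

Check (ok ∧ reset) at each j in [8,8]:
  j=8: true
Found at j=8 → formula holds.

True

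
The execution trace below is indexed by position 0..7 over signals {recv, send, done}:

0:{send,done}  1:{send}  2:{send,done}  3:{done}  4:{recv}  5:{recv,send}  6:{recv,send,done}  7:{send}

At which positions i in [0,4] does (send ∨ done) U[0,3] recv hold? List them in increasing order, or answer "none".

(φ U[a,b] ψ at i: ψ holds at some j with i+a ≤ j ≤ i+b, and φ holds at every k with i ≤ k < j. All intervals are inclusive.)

Evaluate at each i in [0,4]:
  i=0: ✗ (no rhs in [0,3])
  i=1: ✓ (rhs at j=4; lhs holds on [1,3])
  i=2: ✓ (rhs at j=4; lhs holds on [2,3])
  i=3: ✓ (rhs at j=4; lhs holds on [3,3])
  i=4: ✓ (rhs at j=4)

1, 2, 3, 4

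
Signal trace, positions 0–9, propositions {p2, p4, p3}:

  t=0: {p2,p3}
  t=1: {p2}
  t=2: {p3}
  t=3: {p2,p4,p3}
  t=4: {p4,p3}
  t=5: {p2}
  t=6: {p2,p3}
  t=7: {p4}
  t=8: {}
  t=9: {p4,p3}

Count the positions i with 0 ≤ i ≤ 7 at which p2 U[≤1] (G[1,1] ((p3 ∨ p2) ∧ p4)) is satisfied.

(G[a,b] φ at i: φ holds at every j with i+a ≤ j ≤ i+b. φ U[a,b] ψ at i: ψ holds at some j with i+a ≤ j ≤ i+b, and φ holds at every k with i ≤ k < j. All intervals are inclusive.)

Evaluate at each i in [0,7]:
  i=0: ✗ (no rhs in [0,1])
  i=1: ✓ (rhs at j=2; lhs holds on [1,1])
  i=2: ✓ (rhs at j=2)
  i=3: ✓ (rhs at j=3)
  i=4: ✗ (no rhs in [4,5])
  i=5: ✗ (no rhs in [5,6])
  i=6: ✗ (no rhs in [6,7])
  i=7: ✗ (lhs fails at k=7 before rhs at j=8)
Positions where it holds: {1, 2, 3} → 3.

3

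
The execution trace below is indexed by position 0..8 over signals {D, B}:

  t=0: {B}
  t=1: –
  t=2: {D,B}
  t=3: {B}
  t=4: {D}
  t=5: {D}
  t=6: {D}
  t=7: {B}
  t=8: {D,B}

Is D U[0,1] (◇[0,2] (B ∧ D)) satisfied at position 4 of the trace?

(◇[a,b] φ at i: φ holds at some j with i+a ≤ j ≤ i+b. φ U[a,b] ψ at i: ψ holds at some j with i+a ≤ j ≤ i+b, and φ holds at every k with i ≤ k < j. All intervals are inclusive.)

Need some j in [4,5] with ◇[0,2] (B ∧ D), and D at every k in [4,j-1].
  j=4: ◇[0,2] (B ∧ D) — fails (none in [4,6]).
  j=5: ◇[0,2] (B ∧ D) — fails (none in [5,7]).
No j in the window works → until fails.

False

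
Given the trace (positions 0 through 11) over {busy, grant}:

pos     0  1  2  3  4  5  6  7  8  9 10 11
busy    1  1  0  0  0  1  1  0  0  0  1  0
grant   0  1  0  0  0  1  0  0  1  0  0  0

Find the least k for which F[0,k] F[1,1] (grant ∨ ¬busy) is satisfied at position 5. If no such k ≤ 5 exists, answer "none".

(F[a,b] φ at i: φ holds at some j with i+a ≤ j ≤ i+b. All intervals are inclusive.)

1

Scan j = 5,6,… for F[1,1] (grant ∨ ¬busy):
  j=5: fails
  j=6: holds
First hit at j=6, so smallest k = 6-5 = 1.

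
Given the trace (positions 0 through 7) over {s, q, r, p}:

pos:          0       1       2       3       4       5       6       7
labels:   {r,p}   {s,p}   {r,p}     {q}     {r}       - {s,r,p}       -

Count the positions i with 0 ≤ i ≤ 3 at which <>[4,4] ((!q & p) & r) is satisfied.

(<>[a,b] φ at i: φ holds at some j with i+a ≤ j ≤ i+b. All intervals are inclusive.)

1

Evaluate at each i in [0,3]:
  i=0: ✗ (none in [4,4])
  i=1: ✗ (none in [5,5])
  i=2: ✓ (witness j=6)
  i=3: ✗ (none in [7,7])
Positions where it holds: {2} → 1.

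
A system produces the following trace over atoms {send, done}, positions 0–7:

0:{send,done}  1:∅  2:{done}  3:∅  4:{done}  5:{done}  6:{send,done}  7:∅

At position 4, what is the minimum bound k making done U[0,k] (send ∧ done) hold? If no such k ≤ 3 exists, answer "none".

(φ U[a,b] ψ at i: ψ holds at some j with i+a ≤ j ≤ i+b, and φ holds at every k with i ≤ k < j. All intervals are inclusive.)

2

Need earliest j ≥ 4 with (send ∧ done), and done at every k in [4,j-1].
  j=4: rhs fails.
  j=5: rhs fails.
  j=6: rhs holds; lhs holds on [4,5]. k = 2.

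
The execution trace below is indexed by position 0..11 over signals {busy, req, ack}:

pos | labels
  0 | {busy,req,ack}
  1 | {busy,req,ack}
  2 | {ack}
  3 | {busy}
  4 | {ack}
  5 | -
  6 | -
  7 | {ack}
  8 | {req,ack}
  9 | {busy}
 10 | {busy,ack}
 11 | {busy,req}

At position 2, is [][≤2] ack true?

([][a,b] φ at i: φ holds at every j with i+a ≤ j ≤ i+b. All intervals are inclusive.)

No

Check ack at every j in [2,4]:
  j=2: true
  j=3: false
  j=4: true
Fails at j=3 → formula fails.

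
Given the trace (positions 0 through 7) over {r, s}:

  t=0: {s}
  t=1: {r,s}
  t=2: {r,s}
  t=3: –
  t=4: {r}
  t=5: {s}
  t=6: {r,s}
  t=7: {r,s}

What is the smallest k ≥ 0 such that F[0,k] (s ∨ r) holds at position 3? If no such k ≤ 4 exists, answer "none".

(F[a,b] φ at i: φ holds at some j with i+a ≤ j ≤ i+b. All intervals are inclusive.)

1

Scan j = 3,4,… for (s ∨ r):
  j=3: fails
  j=4: holds
First hit at j=4, so smallest k = 4-3 = 1.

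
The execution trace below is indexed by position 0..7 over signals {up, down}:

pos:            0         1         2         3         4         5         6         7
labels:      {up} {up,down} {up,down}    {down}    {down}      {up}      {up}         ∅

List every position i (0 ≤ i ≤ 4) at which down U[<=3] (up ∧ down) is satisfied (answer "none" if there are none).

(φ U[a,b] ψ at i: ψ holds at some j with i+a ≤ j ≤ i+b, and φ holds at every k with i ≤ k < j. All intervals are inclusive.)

1, 2

Evaluate at each i in [0,4]:
  i=0: ✗ (lhs fails at k=0 before rhs at j=1)
  i=1: ✓ (rhs at j=1)
  i=2: ✓ (rhs at j=2)
  i=3: ✗ (no rhs in [3,6])
  i=4: ✗ (no rhs in [4,7])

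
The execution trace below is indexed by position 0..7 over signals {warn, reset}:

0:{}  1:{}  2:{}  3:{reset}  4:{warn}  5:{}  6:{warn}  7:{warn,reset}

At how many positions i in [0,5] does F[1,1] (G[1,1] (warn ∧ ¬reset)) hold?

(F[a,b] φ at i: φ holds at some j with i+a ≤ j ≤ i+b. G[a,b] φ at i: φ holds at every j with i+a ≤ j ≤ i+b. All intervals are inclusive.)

2

Evaluate at each i in [0,5]:
  i=0: ✗ (none in [1,1])
  i=1: ✗ (none in [2,2])
  i=2: ✓ (witness j=3)
  i=3: ✗ (none in [4,4])
  i=4: ✓ (witness j=5)
  i=5: ✗ (none in [6,6])
Positions where it holds: {2, 4} → 2.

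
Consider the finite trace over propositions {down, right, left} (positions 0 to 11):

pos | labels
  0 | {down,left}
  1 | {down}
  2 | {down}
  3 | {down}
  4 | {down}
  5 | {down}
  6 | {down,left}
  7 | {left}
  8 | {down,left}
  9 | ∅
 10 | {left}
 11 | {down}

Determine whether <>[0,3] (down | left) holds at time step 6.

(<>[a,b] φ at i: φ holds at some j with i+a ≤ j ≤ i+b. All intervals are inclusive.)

Holds

Check (down | left) at each j in [6,9]:
  j=6: true
  j=7: true
  j=8: true
  j=9: false
Found at j=6 → formula holds.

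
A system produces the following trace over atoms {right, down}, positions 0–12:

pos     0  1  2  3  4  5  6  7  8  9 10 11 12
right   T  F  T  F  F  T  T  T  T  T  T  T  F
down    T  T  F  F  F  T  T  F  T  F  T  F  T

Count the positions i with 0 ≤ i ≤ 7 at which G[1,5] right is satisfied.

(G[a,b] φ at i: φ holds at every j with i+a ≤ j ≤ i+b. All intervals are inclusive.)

3

Evaluate at each i in [0,7]:
  i=0: ✗ (fails at j=1)
  i=1: ✗ (fails at j=3)
  i=2: ✗ (fails at j=3)
  i=3: ✗ (fails at j=4)
  i=4: ✓ (all of [5,9])
  i=5: ✓ (all of [6,10])
  i=6: ✓ (all of [7,11])
  i=7: ✗ (fails at j=12)
Positions where it holds: {4, 5, 6} → 3.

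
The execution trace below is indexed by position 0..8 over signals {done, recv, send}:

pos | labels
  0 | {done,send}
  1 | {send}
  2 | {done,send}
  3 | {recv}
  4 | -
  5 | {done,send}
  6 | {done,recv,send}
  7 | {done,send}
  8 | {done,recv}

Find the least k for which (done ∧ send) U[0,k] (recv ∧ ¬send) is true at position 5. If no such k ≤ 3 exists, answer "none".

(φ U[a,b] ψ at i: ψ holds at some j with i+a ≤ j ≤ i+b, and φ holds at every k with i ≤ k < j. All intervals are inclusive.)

Need earliest j ≥ 5 with (recv ∧ ¬send), and (done ∧ send) at every k in [5,j-1].
  j=5: rhs fails.
  j=6: rhs fails.
  j=7: rhs fails.
  j=8: rhs holds; lhs holds on [5,7]. k = 3.

3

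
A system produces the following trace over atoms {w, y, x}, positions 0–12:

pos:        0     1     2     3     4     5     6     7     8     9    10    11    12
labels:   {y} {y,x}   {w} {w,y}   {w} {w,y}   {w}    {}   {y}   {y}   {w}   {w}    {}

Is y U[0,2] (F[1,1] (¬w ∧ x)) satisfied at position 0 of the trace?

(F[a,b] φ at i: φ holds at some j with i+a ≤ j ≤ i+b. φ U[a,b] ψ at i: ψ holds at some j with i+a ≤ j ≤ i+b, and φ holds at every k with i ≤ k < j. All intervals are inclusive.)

Need some j in [0,2] with F[1,1] (¬w ∧ x), and y at every k in [0,j-1].
  j=0: F[1,1] (¬w ∧ x) holds; no prefix to check → satisfied.

Holds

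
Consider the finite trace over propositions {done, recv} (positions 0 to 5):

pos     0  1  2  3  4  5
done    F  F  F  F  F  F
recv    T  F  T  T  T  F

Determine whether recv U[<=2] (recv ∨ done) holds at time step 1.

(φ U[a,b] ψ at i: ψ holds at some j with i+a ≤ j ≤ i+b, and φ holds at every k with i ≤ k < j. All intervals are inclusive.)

False

Need some j in [1,3] with (recv ∨ done), and recv at every k in [1,j-1].
  j=1: (recv ∨ done) false.
  j=2: (recv ∨ done) holds, but recv fails at k=1 → not this j.
  j=3: (recv ∨ done) holds, but recv fails at k=1 → not this j.
No j in the window works → until fails.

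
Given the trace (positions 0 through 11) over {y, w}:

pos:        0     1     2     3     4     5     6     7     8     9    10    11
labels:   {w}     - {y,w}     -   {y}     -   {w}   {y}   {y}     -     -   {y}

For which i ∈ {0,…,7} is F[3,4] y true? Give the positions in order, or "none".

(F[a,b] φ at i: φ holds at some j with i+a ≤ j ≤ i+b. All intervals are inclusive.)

0, 1, 3, 4, 5, 7

Evaluate at each i in [0,7]:
  i=0: ✓ (witness j=4)
  i=1: ✓ (witness j=4)
  i=2: ✗ (none in [5,6])
  i=3: ✓ (witness j=7)
  i=4: ✓ (witness j=7)
  i=5: ✓ (witness j=8)
  i=6: ✗ (none in [9,10])
  i=7: ✓ (witness j=11)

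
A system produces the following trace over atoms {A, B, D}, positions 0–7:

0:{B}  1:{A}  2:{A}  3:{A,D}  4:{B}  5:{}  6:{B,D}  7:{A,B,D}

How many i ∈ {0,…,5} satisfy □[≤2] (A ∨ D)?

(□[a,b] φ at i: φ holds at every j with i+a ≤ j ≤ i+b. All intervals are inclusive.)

1

Evaluate at each i in [0,5]:
  i=0: ✗ (fails at j=0)
  i=1: ✓ (all of [1,3])
  i=2: ✗ (fails at j=4)
  i=3: ✗ (fails at j=4)
  i=4: ✗ (fails at j=4)
  i=5: ✗ (fails at j=5)
Positions where it holds: {1} → 1.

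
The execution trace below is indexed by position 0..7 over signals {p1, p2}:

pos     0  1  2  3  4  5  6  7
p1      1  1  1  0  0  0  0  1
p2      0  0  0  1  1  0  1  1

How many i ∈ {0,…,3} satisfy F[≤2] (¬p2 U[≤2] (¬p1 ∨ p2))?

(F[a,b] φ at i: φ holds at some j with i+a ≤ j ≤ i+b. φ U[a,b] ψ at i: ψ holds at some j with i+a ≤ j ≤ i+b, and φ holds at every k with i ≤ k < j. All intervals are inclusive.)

4

Evaluate at each i in [0,3]:
  i=0: ✓ (witness j=1)
  i=1: ✓ (witness j=1)
  i=2: ✓ (witness j=2)
  i=3: ✓ (witness j=3)
Positions where it holds: {0, 1, 2, 3} → 4.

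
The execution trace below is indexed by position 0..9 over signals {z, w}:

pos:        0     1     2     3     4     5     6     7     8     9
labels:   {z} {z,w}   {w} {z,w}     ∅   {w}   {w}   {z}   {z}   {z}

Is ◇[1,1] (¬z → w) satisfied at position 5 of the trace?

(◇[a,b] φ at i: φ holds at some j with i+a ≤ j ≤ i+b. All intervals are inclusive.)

Check (¬z → w) at each j in [6,6]:
  j=6: true
Found at j=6 → formula holds.

Holds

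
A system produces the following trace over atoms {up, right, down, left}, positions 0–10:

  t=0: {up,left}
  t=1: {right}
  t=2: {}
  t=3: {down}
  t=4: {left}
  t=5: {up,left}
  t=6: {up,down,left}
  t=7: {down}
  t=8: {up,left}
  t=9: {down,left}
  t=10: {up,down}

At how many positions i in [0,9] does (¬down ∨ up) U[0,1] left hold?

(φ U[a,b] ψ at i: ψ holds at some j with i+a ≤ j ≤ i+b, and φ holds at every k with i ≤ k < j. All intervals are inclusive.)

6

Evaluate at each i in [0,9]:
  i=0: ✓ (rhs at j=0)
  i=1: ✗ (no rhs in [1,2])
  i=2: ✗ (no rhs in [2,3])
  i=3: ✗ (lhs fails at k=3 before rhs at j=4)
  i=4: ✓ (rhs at j=4)
  i=5: ✓ (rhs at j=5)
  i=6: ✓ (rhs at j=6)
  i=7: ✗ (lhs fails at k=7 before rhs at j=8)
  i=8: ✓ (rhs at j=8)
  i=9: ✓ (rhs at j=9)
Positions where it holds: {0, 4, 5, 6, 8, 9} → 6.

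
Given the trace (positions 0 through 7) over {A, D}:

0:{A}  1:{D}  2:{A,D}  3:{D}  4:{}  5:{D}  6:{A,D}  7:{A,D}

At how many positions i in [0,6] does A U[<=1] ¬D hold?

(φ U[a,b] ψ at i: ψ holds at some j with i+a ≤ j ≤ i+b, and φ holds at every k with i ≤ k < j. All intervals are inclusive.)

Evaluate at each i in [0,6]:
  i=0: ✓ (rhs at j=0)
  i=1: ✗ (no rhs in [1,2])
  i=2: ✗ (no rhs in [2,3])
  i=3: ✗ (lhs fails at k=3 before rhs at j=4)
  i=4: ✓ (rhs at j=4)
  i=5: ✗ (no rhs in [5,6])
  i=6: ✗ (no rhs in [6,7])
Positions where it holds: {0, 4} → 2.

2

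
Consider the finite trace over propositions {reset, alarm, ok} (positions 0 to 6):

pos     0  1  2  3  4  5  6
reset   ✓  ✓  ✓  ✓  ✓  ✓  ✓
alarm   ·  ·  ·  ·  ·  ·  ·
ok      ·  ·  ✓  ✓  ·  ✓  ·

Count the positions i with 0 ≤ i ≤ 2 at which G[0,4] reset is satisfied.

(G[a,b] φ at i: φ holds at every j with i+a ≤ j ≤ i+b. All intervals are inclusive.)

Evaluate at each i in [0,2]:
  i=0: ✓ (all of [0,4])
  i=1: ✓ (all of [1,5])
  i=2: ✓ (all of [2,6])
Positions where it holds: {0, 1, 2} → 3.

3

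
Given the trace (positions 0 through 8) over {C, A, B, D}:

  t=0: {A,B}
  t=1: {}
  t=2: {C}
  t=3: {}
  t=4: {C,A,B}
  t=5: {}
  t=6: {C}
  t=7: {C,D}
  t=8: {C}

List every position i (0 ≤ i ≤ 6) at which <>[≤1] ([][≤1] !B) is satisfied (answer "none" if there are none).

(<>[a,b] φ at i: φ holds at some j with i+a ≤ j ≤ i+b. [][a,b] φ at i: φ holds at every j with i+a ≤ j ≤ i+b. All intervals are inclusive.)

0, 1, 2, 4, 5, 6

Evaluate at each i in [0,6]:
  i=0: ✓ (witness j=1)
  i=1: ✓ (witness j=1)
  i=2: ✓ (witness j=2)
  i=3: ✗ (none in [3,4])
  i=4: ✓ (witness j=5)
  i=5: ✓ (witness j=5)
  i=6: ✓ (witness j=6)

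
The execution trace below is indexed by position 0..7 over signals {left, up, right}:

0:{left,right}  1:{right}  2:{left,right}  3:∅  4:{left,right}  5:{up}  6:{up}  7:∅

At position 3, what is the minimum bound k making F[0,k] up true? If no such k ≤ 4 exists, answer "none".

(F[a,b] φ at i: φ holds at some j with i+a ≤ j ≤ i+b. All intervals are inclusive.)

Scan j = 3,4,… for up:
  j=3: fails
  j=4: fails
  j=5: holds
First hit at j=5, so smallest k = 5-3 = 2.

2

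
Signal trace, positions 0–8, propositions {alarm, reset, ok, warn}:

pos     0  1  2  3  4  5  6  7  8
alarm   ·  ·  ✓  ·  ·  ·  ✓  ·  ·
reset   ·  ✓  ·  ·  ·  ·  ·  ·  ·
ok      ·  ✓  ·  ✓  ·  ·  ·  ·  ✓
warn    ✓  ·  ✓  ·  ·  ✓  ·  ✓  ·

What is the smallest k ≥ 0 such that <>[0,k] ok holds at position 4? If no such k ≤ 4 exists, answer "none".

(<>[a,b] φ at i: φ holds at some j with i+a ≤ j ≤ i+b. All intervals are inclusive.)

Scan j = 4,5,… for ok:
  j=4: fails
  j=5: fails
  j=6: fails
  j=7: fails
  j=8: holds
First hit at j=8, so smallest k = 8-4 = 4.

4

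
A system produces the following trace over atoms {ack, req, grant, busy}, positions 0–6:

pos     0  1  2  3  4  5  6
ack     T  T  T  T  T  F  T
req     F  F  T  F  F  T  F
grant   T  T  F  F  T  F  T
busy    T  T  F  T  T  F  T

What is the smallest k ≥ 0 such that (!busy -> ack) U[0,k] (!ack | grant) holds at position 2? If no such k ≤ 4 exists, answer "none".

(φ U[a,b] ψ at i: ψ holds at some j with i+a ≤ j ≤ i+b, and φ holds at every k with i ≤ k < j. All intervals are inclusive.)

2

Need earliest j ≥ 2 with (!ack | grant), and (!busy -> ack) at every k in [2,j-1].
  j=2: rhs fails.
  j=3: rhs fails.
  j=4: rhs holds; lhs holds on [2,3]. k = 2.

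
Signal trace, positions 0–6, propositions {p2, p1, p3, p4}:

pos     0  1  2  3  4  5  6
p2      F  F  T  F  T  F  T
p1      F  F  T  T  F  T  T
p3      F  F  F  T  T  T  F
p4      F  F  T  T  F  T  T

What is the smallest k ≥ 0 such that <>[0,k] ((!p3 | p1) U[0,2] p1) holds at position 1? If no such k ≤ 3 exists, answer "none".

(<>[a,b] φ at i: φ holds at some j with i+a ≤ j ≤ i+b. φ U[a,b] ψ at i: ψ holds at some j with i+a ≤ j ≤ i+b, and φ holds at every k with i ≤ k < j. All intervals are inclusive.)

0

Scan j = 1,2,… for ((!p3 | p1) U[0,2] p1):
  j=1: holds
First hit at j=1, so smallest k = 1-1 = 0.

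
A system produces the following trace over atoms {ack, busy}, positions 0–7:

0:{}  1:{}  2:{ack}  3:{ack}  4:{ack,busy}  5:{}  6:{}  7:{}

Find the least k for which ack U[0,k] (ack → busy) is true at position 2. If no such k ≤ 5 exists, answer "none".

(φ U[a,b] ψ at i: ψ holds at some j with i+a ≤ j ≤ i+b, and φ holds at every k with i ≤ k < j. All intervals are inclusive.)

2

Need earliest j ≥ 2 with (ack → busy), and ack at every k in [2,j-1].
  j=2: rhs fails.
  j=3: rhs fails.
  j=4: rhs holds; lhs holds on [2,3]. k = 2.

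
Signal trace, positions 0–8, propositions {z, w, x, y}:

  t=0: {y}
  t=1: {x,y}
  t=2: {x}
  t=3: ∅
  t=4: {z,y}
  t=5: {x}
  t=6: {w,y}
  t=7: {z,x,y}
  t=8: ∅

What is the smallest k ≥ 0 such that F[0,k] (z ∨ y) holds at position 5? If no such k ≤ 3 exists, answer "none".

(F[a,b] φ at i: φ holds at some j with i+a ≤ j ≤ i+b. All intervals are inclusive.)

1

Scan j = 5,6,… for (z ∨ y):
  j=5: fails
  j=6: holds
First hit at j=6, so smallest k = 6-5 = 1.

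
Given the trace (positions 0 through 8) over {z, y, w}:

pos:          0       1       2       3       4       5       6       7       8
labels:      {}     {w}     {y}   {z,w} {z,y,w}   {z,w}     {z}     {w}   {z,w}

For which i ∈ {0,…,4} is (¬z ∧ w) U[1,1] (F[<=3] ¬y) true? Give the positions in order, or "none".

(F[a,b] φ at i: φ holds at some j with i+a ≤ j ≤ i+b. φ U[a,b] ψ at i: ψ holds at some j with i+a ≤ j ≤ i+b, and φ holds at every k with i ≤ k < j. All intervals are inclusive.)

1

Evaluate at each i in [0,4]:
  i=0: ✗ (lhs fails at k=0 before rhs at j=1)
  i=1: ✓ (rhs at j=2; lhs holds on [1,1])
  i=2: ✗ (lhs fails at k=2 before rhs at j=3)
  i=3: ✗ (lhs fails at k=3 before rhs at j=4)
  i=4: ✗ (lhs fails at k=4 before rhs at j=5)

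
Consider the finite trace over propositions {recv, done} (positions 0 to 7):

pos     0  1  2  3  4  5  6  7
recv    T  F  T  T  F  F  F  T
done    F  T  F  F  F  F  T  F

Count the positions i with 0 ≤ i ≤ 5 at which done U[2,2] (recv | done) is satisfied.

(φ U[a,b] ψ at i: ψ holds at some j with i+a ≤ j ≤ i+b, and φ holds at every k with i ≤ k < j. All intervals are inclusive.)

Evaluate at each i in [0,5]:
  i=0: ✗ (lhs fails at k=0 before rhs at j=2)
  i=1: ✗ (lhs fails at k=2 before rhs at j=3)
  i=2: ✗ (no rhs in [4,4])
  i=3: ✗ (no rhs in [5,5])
  i=4: ✗ (lhs fails at k=4 before rhs at j=6)
  i=5: ✗ (lhs fails at k=5 before rhs at j=7)
Positions where it holds: {} → 0.

0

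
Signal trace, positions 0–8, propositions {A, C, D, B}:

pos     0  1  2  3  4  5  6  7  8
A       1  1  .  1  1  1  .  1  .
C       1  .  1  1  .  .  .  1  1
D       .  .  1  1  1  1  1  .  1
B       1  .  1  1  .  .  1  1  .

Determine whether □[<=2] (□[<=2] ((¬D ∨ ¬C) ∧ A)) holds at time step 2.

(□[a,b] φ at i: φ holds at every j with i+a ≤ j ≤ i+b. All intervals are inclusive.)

Does not hold

Check □[<=2] ((¬D ∨ ¬C) ∧ A) at every j in [2,4]:
  j=2: fails at 2
  j=3: fails at 3
  j=4: fails at 6
Fails at j=2 → formula fails.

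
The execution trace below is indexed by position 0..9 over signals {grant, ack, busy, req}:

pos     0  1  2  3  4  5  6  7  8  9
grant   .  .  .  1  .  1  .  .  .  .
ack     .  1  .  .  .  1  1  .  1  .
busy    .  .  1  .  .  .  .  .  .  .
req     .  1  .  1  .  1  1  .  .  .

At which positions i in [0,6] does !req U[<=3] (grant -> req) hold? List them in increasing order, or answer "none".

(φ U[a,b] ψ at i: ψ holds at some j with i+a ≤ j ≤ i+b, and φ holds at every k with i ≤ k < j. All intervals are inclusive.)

0, 1, 2, 3, 4, 5, 6

Evaluate at each i in [0,6]:
  i=0: ✓ (rhs at j=0)
  i=1: ✓ (rhs at j=1)
  i=2: ✓ (rhs at j=2)
  i=3: ✓ (rhs at j=3)
  i=4: ✓ (rhs at j=4)
  i=5: ✓ (rhs at j=5)
  i=6: ✓ (rhs at j=6)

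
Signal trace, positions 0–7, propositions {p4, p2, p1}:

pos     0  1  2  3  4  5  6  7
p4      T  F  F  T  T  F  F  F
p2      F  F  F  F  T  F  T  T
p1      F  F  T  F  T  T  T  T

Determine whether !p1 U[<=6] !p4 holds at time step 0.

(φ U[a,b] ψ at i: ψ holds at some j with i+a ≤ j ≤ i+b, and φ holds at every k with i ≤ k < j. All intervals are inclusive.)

Need some j in [0,6] with !p4, and !p1 at every k in [0,j-1].
  j=0: !p4 false.
  j=1: !p4 holds; !p1 holds at every k in [0,0] → satisfied.

Yes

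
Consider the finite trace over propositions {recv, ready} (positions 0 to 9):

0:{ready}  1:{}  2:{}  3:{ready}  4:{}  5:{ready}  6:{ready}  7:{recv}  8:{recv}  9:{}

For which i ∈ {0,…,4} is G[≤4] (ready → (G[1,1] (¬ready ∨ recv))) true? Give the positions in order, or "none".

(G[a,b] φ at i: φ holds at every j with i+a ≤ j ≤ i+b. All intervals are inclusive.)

Evaluate at each i in [0,4]:
  i=0: ✓ (all of [0,4])
  i=1: ✗ (fails at j=5)
  i=2: ✗ (fails at j=5)
  i=3: ✗ (fails at j=5)
  i=4: ✗ (fails at j=5)

0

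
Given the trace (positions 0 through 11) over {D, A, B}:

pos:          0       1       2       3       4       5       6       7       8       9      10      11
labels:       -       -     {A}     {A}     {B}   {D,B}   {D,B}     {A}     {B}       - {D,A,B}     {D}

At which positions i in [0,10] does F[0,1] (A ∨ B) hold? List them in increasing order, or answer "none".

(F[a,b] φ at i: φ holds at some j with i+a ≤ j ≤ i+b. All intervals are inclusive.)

Evaluate at each i in [0,10]:
  i=0: ✗ (none in [0,1])
  i=1: ✓ (witness j=2)
  i=2: ✓ (witness j=2)
  i=3: ✓ (witness j=3)
  i=4: ✓ (witness j=4)
  i=5: ✓ (witness j=5)
  i=6: ✓ (witness j=6)
  i=7: ✓ (witness j=7)
  i=8: ✓ (witness j=8)
  i=9: ✓ (witness j=10)
  i=10: ✓ (witness j=10)

1, 2, 3, 4, 5, 6, 7, 8, 9, 10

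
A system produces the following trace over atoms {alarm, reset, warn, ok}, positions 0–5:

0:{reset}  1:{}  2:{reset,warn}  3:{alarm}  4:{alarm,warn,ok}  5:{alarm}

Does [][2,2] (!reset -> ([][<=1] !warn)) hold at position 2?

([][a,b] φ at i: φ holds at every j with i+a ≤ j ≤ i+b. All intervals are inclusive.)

Check (!reset -> ([][<=1] !warn)) at every j in [4,4]:
  j=4: antecedent true; consequent fails at 4 → ✗
Fails at j=4 → formula fails.

False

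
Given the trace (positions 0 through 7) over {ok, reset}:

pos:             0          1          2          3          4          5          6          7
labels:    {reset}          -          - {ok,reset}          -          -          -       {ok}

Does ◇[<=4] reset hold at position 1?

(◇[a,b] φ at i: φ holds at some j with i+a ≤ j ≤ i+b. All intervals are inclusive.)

True

Check reset at each j in [1,5]:
  j=1: false
  j=2: false
  j=3: true
  j=4: false
  j=5: false
Found at j=3 → formula holds.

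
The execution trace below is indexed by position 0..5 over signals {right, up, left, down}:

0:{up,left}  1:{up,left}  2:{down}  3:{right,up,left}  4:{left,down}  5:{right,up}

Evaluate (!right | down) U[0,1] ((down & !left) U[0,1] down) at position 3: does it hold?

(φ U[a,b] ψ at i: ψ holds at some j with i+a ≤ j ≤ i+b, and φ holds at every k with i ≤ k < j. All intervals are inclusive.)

False

Need some j in [3,4] with ((down & !left) U[0,1] down), and (!right | down) at every k in [3,j-1].
  j=3: ((down & !left) U[0,1] down) — fails.
  j=4: ((down & !left) U[0,1] down) holds, but (!right | down) fails at k=3 → not this j.
No j in the window works → until fails.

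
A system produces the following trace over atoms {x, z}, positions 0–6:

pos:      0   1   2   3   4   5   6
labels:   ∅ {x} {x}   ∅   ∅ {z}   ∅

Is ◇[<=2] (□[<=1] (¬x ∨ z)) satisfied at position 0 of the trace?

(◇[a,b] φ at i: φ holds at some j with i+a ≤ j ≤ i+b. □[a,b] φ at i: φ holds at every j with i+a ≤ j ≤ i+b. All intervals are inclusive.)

Check □[<=1] (¬x ∨ z) at each j in [0,2]:
  j=0: fails at 1
  j=1: fails at 1
  j=2: fails at 2
No position in the window satisfies it → formula fails.

False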